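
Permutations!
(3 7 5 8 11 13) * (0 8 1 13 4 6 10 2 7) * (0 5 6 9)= (0 8 11 4 9)(1 13 3 5)(2 7 6 10)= [8, 13, 7, 5, 9, 1, 10, 6, 11, 0, 2, 4, 12, 3]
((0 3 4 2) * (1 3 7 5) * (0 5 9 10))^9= ((0 7 9 10)(1 3 4 2 5))^9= (0 7 9 10)(1 5 2 4 3)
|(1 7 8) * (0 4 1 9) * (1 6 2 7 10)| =|(0 4 6 2 7 8 9)(1 10)| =14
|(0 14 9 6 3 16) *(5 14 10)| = 8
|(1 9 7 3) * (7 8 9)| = 6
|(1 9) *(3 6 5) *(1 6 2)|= |(1 9 6 5 3 2)|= 6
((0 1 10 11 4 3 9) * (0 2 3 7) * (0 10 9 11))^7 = ((0 1 9 2 3 11 4 7 10))^7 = (0 7 11 2 1 10 4 3 9)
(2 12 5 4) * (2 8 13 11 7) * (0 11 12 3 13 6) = (0 11 7 2 3 13 12 5 4 8 6) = [11, 1, 3, 13, 8, 4, 0, 2, 6, 9, 10, 7, 5, 12]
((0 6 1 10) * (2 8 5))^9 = (0 6 1 10)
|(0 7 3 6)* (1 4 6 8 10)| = |(0 7 3 8 10 1 4 6)| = 8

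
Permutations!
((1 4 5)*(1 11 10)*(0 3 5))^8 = ((0 3 5 11 10 1 4))^8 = (0 3 5 11 10 1 4)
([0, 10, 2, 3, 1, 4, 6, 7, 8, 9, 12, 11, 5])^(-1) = (1 4 5 12 10)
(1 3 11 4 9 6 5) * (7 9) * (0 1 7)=[1, 3, 2, 11, 0, 7, 5, 9, 8, 6, 10, 4]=(0 1 3 11 4)(5 7 9 6)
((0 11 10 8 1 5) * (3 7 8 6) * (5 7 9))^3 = ((0 11 10 6 3 9 5)(1 7 8))^3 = (0 6 5 10 9 11 3)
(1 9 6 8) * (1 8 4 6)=(1 9)(4 6)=[0, 9, 2, 3, 6, 5, 4, 7, 8, 1]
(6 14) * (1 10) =(1 10)(6 14) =[0, 10, 2, 3, 4, 5, 14, 7, 8, 9, 1, 11, 12, 13, 6]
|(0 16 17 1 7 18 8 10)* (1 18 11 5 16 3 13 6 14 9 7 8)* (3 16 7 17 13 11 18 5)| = 26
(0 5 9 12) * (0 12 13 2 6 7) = (0 5 9 13 2 6 7) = [5, 1, 6, 3, 4, 9, 7, 0, 8, 13, 10, 11, 12, 2]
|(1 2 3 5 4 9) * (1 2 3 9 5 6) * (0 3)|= 4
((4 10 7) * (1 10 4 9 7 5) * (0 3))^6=(10)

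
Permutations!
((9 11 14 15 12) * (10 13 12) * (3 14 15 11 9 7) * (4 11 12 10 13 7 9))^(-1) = ((3 14 12 9 4 11 15 13 10 7))^(-1) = (3 7 10 13 15 11 4 9 12 14)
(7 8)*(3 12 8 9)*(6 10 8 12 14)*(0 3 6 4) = [3, 1, 2, 14, 0, 5, 10, 9, 7, 6, 8, 11, 12, 13, 4] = (0 3 14 4)(6 10 8 7 9)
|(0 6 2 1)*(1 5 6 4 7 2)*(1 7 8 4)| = |(0 1)(2 5 6 7)(4 8)| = 4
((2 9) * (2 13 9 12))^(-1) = ((2 12)(9 13))^(-1) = (2 12)(9 13)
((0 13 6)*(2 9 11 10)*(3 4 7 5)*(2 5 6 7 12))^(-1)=(0 6 7 13)(2 12 4 3 5 10 11 9)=((0 13 7 6)(2 9 11 10 5 3 4 12))^(-1)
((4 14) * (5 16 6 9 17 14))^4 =(4 9 5 17 16 14 6)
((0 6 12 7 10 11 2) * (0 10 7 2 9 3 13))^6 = ((0 6 12 2 10 11 9 3 13))^6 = (0 9 2)(3 10 6)(11 12 13)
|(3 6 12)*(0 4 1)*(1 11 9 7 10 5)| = |(0 4 11 9 7 10 5 1)(3 6 12)| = 24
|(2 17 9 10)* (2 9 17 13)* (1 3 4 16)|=|(17)(1 3 4 16)(2 13)(9 10)|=4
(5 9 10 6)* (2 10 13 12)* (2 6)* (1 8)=(1 8)(2 10)(5 9 13 12 6)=[0, 8, 10, 3, 4, 9, 5, 7, 1, 13, 2, 11, 6, 12]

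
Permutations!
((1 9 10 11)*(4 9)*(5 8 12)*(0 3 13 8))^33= (0 8)(1 10 4 11 9)(3 12)(5 13)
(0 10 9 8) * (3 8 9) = (0 10 3 8) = [10, 1, 2, 8, 4, 5, 6, 7, 0, 9, 3]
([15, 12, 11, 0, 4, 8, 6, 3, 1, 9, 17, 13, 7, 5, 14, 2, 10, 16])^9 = (17)(0 7 1 5 11 15 3 12 8 13 2)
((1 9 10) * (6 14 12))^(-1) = ((1 9 10)(6 14 12))^(-1) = (1 10 9)(6 12 14)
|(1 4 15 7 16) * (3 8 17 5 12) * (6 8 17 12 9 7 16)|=8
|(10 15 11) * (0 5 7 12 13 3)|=6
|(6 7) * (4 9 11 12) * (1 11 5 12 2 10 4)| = |(1 11 2 10 4 9 5 12)(6 7)| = 8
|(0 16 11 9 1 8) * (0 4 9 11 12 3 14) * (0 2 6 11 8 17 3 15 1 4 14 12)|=10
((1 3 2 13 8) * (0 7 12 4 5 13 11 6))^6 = (0 8)(1 7)(2 4)(3 12)(5 11)(6 13)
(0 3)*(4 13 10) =(0 3)(4 13 10) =[3, 1, 2, 0, 13, 5, 6, 7, 8, 9, 4, 11, 12, 10]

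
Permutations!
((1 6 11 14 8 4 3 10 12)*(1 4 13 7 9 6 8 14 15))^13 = ((1 8 13 7 9 6 11 15)(3 10 12 4))^13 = (1 6 13 15 9 8 11 7)(3 10 12 4)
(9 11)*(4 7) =(4 7)(9 11) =[0, 1, 2, 3, 7, 5, 6, 4, 8, 11, 10, 9]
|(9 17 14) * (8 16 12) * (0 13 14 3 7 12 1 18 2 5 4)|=15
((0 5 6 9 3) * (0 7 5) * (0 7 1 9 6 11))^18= ((0 7 5 11)(1 9 3))^18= (0 5)(7 11)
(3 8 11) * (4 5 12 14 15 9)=(3 8 11)(4 5 12 14 15 9)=[0, 1, 2, 8, 5, 12, 6, 7, 11, 4, 10, 3, 14, 13, 15, 9]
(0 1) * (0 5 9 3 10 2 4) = (0 1 5 9 3 10 2 4) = [1, 5, 4, 10, 0, 9, 6, 7, 8, 3, 2]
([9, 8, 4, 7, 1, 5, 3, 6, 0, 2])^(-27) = (0 4)(1 9)(2 8)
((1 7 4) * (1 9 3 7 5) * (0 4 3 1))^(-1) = ((0 4 9 1 5)(3 7))^(-1) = (0 5 1 9 4)(3 7)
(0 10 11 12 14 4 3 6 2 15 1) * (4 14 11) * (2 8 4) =[10, 0, 15, 6, 3, 5, 8, 7, 4, 9, 2, 12, 11, 13, 14, 1] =(0 10 2 15 1)(3 6 8 4)(11 12)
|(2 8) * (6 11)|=2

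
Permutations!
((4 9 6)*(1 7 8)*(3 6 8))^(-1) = ((1 7 3 6 4 9 8))^(-1) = (1 8 9 4 6 3 7)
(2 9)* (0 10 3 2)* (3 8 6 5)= (0 10 8 6 5 3 2 9)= [10, 1, 9, 2, 4, 3, 5, 7, 6, 0, 8]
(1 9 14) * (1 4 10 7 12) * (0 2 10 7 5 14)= (0 2 10 5 14 4 7 12 1 9)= [2, 9, 10, 3, 7, 14, 6, 12, 8, 0, 5, 11, 1, 13, 4]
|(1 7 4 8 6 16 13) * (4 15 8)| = 7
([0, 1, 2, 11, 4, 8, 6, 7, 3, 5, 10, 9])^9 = (3 8 5 9 11)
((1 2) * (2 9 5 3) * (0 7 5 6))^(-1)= (0 6 9 1 2 3 5 7)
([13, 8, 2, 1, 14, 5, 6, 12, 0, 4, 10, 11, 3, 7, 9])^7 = [0, 1, 2, 3, 14, 5, 6, 7, 8, 4, 10, 11, 12, 13, 9]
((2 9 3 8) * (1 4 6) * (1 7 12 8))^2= ((1 4 6 7 12 8 2 9 3))^2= (1 6 12 2 3 4 7 8 9)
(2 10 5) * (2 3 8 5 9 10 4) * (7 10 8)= (2 4)(3 7 10 9 8 5)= [0, 1, 4, 7, 2, 3, 6, 10, 5, 8, 9]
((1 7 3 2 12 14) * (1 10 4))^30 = ((1 7 3 2 12 14 10 4))^30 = (1 10 12 3)(2 7 4 14)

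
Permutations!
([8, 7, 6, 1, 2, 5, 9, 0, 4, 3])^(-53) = [8, 7, 6, 1, 2, 5, 9, 0, 4, 3]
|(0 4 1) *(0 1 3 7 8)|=|(0 4 3 7 8)|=5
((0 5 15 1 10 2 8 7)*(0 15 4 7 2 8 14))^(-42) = (0 2 10 15 4)(1 7 5 14 8)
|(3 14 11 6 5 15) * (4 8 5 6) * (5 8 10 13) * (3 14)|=|(4 10 13 5 15 14 11)|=7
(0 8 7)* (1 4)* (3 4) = (0 8 7)(1 3 4) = [8, 3, 2, 4, 1, 5, 6, 0, 7]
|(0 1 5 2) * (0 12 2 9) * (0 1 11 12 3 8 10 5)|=|(0 11 12 2 3 8 10 5 9 1)|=10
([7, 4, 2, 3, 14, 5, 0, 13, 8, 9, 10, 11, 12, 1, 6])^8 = [7, 4, 2, 3, 14, 5, 0, 13, 8, 9, 10, 11, 12, 1, 6]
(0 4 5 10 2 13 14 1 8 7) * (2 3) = [4, 8, 13, 2, 5, 10, 6, 0, 7, 9, 3, 11, 12, 14, 1] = (0 4 5 10 3 2 13 14 1 8 7)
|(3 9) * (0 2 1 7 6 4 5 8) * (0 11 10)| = 10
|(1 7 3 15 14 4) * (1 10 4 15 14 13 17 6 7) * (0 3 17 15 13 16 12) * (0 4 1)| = |(0 3 14 13 15 16 12 4 10 1)(6 7 17)| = 30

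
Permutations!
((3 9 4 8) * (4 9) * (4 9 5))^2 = (3 5 8 9 4)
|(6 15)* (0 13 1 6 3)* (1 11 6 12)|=6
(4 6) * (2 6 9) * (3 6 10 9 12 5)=(2 10 9)(3 6 4 12 5)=[0, 1, 10, 6, 12, 3, 4, 7, 8, 2, 9, 11, 5]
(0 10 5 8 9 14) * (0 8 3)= [10, 1, 2, 0, 4, 3, 6, 7, 9, 14, 5, 11, 12, 13, 8]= (0 10 5 3)(8 9 14)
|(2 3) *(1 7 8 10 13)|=|(1 7 8 10 13)(2 3)|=10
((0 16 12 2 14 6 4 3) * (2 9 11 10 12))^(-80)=(0 6 16 4 2 3 14)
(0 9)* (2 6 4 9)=(0 2 6 4 9)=[2, 1, 6, 3, 9, 5, 4, 7, 8, 0]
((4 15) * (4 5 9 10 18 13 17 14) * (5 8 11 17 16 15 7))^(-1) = ((4 7 5 9 10 18 13 16 15 8 11 17 14))^(-1) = (4 14 17 11 8 15 16 13 18 10 9 5 7)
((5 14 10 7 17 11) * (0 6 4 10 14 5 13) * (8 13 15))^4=((0 6 4 10 7 17 11 15 8 13))^4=(0 7 8 4 11)(6 17 13 10 15)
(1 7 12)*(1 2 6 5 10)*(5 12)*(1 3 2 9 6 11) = (1 7 5 10 3 2 11)(6 12 9) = [0, 7, 11, 2, 4, 10, 12, 5, 8, 6, 3, 1, 9]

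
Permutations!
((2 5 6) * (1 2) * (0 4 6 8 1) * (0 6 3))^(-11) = (0 4 3)(1 2 5 8)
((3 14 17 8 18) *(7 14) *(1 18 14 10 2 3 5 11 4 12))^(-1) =(1 12 4 11 5 18)(2 10 7 3)(8 17 14)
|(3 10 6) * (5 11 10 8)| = |(3 8 5 11 10 6)| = 6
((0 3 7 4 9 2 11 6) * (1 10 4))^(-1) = ((0 3 7 1 10 4 9 2 11 6))^(-1) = (0 6 11 2 9 4 10 1 7 3)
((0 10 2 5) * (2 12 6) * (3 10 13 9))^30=((0 13 9 3 10 12 6 2 5))^30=(0 3 6)(2 13 10)(5 9 12)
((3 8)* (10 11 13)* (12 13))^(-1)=(3 8)(10 13 12 11)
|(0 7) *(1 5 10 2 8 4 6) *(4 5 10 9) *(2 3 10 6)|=|(0 7)(1 6)(2 8 5 9 4)(3 10)|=10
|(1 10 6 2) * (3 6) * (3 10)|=|(10)(1 3 6 2)|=4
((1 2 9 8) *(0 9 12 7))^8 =((0 9 8 1 2 12 7))^8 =(0 9 8 1 2 12 7)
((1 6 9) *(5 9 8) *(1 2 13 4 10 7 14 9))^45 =(1 6 8 5)(2 10 9 4 14 13 7)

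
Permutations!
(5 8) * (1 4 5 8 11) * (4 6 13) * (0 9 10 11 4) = (0 9 10 11 1 6 13)(4 5) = [9, 6, 2, 3, 5, 4, 13, 7, 8, 10, 11, 1, 12, 0]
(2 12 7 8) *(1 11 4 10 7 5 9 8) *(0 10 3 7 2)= [10, 11, 12, 7, 3, 9, 6, 1, 0, 8, 2, 4, 5]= (0 10 2 12 5 9 8)(1 11 4 3 7)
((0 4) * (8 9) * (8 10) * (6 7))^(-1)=((0 4)(6 7)(8 9 10))^(-1)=(0 4)(6 7)(8 10 9)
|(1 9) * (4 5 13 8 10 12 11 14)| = |(1 9)(4 5 13 8 10 12 11 14)| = 8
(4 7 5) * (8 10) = (4 7 5)(8 10) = [0, 1, 2, 3, 7, 4, 6, 5, 10, 9, 8]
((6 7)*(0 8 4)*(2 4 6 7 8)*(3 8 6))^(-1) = (0 4 2)(3 8)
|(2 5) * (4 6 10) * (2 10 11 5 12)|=10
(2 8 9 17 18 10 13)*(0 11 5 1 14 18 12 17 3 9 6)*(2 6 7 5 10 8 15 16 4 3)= [11, 14, 15, 9, 3, 1, 0, 5, 7, 2, 13, 10, 17, 6, 18, 16, 4, 12, 8]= (0 11 10 13 6)(1 14 18 8 7 5)(2 15 16 4 3 9)(12 17)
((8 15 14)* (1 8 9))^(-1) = (1 9 14 15 8)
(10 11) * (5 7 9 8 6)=(5 7 9 8 6)(10 11)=[0, 1, 2, 3, 4, 7, 5, 9, 6, 8, 11, 10]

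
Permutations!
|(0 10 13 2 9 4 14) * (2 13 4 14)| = 6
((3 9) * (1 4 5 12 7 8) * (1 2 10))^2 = (1 5 7 2)(4 12 8 10)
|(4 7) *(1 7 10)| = |(1 7 4 10)| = 4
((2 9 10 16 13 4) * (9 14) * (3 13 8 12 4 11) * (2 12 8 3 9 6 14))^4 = (3 10 11)(9 13 16)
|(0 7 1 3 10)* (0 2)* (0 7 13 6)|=|(0 13 6)(1 3 10 2 7)|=15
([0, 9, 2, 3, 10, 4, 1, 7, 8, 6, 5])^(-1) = (1 6 9)(4 5 10)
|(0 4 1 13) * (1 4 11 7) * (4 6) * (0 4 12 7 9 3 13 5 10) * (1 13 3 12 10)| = |(0 11 9 12 7 13 4 6 10)(1 5)| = 18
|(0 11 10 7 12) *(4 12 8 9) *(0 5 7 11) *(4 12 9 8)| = |(4 9 12 5 7)(10 11)| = 10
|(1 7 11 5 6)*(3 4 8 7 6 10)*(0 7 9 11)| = |(0 7)(1 6)(3 4 8 9 11 5 10)| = 14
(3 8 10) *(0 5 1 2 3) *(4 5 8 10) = (0 8 4 5 1 2 3 10) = [8, 2, 3, 10, 5, 1, 6, 7, 4, 9, 0]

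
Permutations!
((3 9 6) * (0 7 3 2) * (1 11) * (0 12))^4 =((0 7 3 9 6 2 12)(1 11))^4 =(0 6 7 2 3 12 9)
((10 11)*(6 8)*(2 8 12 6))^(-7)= ((2 8)(6 12)(10 11))^(-7)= (2 8)(6 12)(10 11)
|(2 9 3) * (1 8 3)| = |(1 8 3 2 9)| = 5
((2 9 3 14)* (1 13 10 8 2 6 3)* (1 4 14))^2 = (1 10 2 4 6)(3 13 8 9 14)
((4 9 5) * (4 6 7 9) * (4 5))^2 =(4 6 9 5 7)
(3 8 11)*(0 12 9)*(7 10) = [12, 1, 2, 8, 4, 5, 6, 10, 11, 0, 7, 3, 9] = (0 12 9)(3 8 11)(7 10)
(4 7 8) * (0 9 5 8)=(0 9 5 8 4 7)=[9, 1, 2, 3, 7, 8, 6, 0, 4, 5]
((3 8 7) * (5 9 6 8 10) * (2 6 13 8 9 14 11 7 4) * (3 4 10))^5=((2 6 9 13 8 10 5 14 11 7 4))^5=(2 10 4 8 7 13 11 9 14 6 5)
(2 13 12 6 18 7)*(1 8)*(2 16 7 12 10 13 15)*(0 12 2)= (0 12 6 18 2 15)(1 8)(7 16)(10 13)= [12, 8, 15, 3, 4, 5, 18, 16, 1, 9, 13, 11, 6, 10, 14, 0, 7, 17, 2]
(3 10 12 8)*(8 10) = (3 8)(10 12) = [0, 1, 2, 8, 4, 5, 6, 7, 3, 9, 12, 11, 10]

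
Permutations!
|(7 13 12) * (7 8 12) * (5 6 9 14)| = |(5 6 9 14)(7 13)(8 12)| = 4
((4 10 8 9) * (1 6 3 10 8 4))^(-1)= ((1 6 3 10 4 8 9))^(-1)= (1 9 8 4 10 3 6)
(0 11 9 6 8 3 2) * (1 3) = (0 11 9 6 8 1 3 2) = [11, 3, 0, 2, 4, 5, 8, 7, 1, 6, 10, 9]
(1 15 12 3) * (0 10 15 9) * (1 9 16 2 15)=(0 10 1 16 2 15 12 3 9)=[10, 16, 15, 9, 4, 5, 6, 7, 8, 0, 1, 11, 3, 13, 14, 12, 2]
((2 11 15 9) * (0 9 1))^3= ((0 9 2 11 15 1))^3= (0 11)(1 2)(9 15)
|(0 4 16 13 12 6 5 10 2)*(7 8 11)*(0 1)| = |(0 4 16 13 12 6 5 10 2 1)(7 8 11)| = 30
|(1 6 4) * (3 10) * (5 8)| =|(1 6 4)(3 10)(5 8)| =6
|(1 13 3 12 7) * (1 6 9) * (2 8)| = |(1 13 3 12 7 6 9)(2 8)| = 14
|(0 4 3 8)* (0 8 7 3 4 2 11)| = 6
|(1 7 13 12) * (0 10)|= 4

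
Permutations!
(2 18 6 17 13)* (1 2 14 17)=(1 2 18 6)(13 14 17)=[0, 2, 18, 3, 4, 5, 1, 7, 8, 9, 10, 11, 12, 14, 17, 15, 16, 13, 6]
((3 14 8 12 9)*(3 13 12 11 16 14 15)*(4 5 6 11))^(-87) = ((3 15)(4 5 6 11 16 14 8)(9 13 12))^(-87) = (3 15)(4 16 5 14 6 8 11)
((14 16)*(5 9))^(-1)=((5 9)(14 16))^(-1)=(5 9)(14 16)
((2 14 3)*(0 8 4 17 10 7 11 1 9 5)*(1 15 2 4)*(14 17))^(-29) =(0 8 1 9 5)(2 17 10 7 11 15)(3 4 14)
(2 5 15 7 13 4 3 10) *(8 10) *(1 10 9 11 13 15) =(1 10 2 5)(3 8 9 11 13 4)(7 15) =[0, 10, 5, 8, 3, 1, 6, 15, 9, 11, 2, 13, 12, 4, 14, 7]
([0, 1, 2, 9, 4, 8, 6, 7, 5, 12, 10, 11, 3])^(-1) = (3 12 9)(5 8)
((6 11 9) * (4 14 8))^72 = (14)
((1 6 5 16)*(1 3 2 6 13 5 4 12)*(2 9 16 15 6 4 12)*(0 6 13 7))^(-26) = (0 7 1 12 6)(3 9 16)(5 15 13)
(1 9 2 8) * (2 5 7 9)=(1 2 8)(5 7 9)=[0, 2, 8, 3, 4, 7, 6, 9, 1, 5]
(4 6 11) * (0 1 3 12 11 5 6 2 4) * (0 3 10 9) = [1, 10, 4, 12, 2, 6, 5, 7, 8, 0, 9, 3, 11] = (0 1 10 9)(2 4)(3 12 11)(5 6)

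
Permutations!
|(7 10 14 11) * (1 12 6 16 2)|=|(1 12 6 16 2)(7 10 14 11)|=20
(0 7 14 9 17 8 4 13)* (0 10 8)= (0 7 14 9 17)(4 13 10 8)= [7, 1, 2, 3, 13, 5, 6, 14, 4, 17, 8, 11, 12, 10, 9, 15, 16, 0]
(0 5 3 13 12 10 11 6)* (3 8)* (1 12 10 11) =(0 5 8 3 13 10 1 12 11 6) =[5, 12, 2, 13, 4, 8, 0, 7, 3, 9, 1, 6, 11, 10]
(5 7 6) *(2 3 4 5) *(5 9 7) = (2 3 4 9 7 6) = [0, 1, 3, 4, 9, 5, 2, 6, 8, 7]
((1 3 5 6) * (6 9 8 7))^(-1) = ((1 3 5 9 8 7 6))^(-1) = (1 6 7 8 9 5 3)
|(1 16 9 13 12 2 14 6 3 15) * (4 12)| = |(1 16 9 13 4 12 2 14 6 3 15)| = 11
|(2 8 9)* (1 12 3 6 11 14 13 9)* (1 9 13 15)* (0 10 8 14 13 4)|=14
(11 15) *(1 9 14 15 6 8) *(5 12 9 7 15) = (1 7 15 11 6 8)(5 12 9 14) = [0, 7, 2, 3, 4, 12, 8, 15, 1, 14, 10, 6, 9, 13, 5, 11]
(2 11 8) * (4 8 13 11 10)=(2 10 4 8)(11 13)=[0, 1, 10, 3, 8, 5, 6, 7, 2, 9, 4, 13, 12, 11]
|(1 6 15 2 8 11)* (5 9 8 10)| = |(1 6 15 2 10 5 9 8 11)| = 9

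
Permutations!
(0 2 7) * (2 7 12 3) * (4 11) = (0 7)(2 12 3)(4 11) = [7, 1, 12, 2, 11, 5, 6, 0, 8, 9, 10, 4, 3]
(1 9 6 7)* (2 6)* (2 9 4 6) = (9)(1 4 6 7) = [0, 4, 2, 3, 6, 5, 7, 1, 8, 9]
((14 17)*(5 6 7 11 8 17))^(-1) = (5 14 17 8 11 7 6)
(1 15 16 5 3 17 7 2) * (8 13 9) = (1 15 16 5 3 17 7 2)(8 13 9) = [0, 15, 1, 17, 4, 3, 6, 2, 13, 8, 10, 11, 12, 9, 14, 16, 5, 7]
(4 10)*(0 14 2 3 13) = (0 14 2 3 13)(4 10) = [14, 1, 3, 13, 10, 5, 6, 7, 8, 9, 4, 11, 12, 0, 2]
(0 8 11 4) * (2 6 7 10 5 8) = (0 2 6 7 10 5 8 11 4) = [2, 1, 6, 3, 0, 8, 7, 10, 11, 9, 5, 4]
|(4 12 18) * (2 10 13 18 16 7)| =8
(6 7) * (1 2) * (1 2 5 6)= (1 5 6 7)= [0, 5, 2, 3, 4, 6, 7, 1]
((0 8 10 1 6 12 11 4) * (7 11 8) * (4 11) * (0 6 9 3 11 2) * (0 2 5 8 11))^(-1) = (0 3 9 1 10 8 5 11 12 6 4 7)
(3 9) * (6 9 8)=(3 8 6 9)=[0, 1, 2, 8, 4, 5, 9, 7, 6, 3]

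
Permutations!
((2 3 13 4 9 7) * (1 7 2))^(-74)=(2 3 13 4 9)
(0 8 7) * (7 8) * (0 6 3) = (8)(0 7 6 3) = [7, 1, 2, 0, 4, 5, 3, 6, 8]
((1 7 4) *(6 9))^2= (9)(1 4 7)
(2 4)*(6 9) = (2 4)(6 9) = [0, 1, 4, 3, 2, 5, 9, 7, 8, 6]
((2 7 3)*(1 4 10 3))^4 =(1 2 10)(3 4 7)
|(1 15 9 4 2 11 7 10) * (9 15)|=7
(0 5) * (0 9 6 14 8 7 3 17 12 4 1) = [5, 0, 2, 17, 1, 9, 14, 3, 7, 6, 10, 11, 4, 13, 8, 15, 16, 12] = (0 5 9 6 14 8 7 3 17 12 4 1)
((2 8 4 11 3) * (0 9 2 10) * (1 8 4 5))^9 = ((0 9 2 4 11 3 10)(1 8 5))^9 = (0 2 11 10 9 4 3)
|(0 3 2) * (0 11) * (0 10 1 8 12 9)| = |(0 3 2 11 10 1 8 12 9)| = 9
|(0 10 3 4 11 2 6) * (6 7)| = |(0 10 3 4 11 2 7 6)| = 8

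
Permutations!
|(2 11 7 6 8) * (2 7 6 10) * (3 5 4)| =|(2 11 6 8 7 10)(3 5 4)| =6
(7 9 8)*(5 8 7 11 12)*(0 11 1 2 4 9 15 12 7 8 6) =(0 11 7 15 12 5 6)(1 2 4 9 8) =[11, 2, 4, 3, 9, 6, 0, 15, 1, 8, 10, 7, 5, 13, 14, 12]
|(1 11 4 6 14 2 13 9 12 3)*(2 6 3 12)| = 12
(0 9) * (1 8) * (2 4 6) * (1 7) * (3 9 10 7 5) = (0 10 7 1 8 5 3 9)(2 4 6) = [10, 8, 4, 9, 6, 3, 2, 1, 5, 0, 7]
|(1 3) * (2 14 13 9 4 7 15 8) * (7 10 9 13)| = 30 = |(1 3)(2 14 7 15 8)(4 10 9)|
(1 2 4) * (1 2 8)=(1 8)(2 4)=[0, 8, 4, 3, 2, 5, 6, 7, 1]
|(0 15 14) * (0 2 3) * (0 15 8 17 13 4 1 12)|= 28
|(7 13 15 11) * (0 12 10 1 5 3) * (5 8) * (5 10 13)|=24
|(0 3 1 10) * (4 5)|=4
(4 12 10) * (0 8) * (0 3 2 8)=(2 8 3)(4 12 10)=[0, 1, 8, 2, 12, 5, 6, 7, 3, 9, 4, 11, 10]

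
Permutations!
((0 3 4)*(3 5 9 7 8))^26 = ((0 5 9 7 8 3 4))^26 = (0 3 7 5 4 8 9)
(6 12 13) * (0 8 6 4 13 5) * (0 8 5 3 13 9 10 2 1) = (0 5 8 6 12 3 13 4 9 10 2 1) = [5, 0, 1, 13, 9, 8, 12, 7, 6, 10, 2, 11, 3, 4]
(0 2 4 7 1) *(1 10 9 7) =(0 2 4 1)(7 10 9) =[2, 0, 4, 3, 1, 5, 6, 10, 8, 7, 9]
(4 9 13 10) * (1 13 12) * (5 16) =(1 13 10 4 9 12)(5 16) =[0, 13, 2, 3, 9, 16, 6, 7, 8, 12, 4, 11, 1, 10, 14, 15, 5]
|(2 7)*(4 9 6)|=|(2 7)(4 9 6)|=6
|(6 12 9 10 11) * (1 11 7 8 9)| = 4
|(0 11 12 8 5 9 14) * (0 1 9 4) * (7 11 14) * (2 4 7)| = |(0 14 1 9 2 4)(5 7 11 12 8)| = 30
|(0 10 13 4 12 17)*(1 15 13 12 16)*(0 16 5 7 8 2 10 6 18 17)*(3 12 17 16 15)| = |(0 6 18 16 1 3 12)(2 10 17 15 13 4 5 7 8)| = 63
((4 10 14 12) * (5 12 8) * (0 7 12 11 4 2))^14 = ((0 7 12 2)(4 10 14 8 5 11))^14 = (0 12)(2 7)(4 14 5)(8 11 10)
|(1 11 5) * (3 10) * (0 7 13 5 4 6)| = |(0 7 13 5 1 11 4 6)(3 10)| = 8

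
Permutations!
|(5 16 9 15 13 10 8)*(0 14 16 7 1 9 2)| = |(0 14 16 2)(1 9 15 13 10 8 5 7)| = 8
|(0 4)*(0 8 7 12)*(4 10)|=6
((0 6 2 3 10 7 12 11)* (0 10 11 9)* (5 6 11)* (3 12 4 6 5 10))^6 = (0 6 3 12 7)(2 10 9 4 11)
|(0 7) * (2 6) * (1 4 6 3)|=10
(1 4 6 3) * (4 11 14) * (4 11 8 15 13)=(1 8 15 13 4 6 3)(11 14)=[0, 8, 2, 1, 6, 5, 3, 7, 15, 9, 10, 14, 12, 4, 11, 13]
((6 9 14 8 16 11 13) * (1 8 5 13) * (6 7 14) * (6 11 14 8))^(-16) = ((1 6 9 11)(5 13 7 8 16 14))^(-16) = (5 7 16)(8 14 13)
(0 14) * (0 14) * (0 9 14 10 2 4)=[9, 1, 4, 3, 0, 5, 6, 7, 8, 14, 2, 11, 12, 13, 10]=(0 9 14 10 2 4)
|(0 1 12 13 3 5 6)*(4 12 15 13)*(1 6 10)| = |(0 6)(1 15 13 3 5 10)(4 12)| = 6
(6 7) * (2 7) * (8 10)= [0, 1, 7, 3, 4, 5, 2, 6, 10, 9, 8]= (2 7 6)(8 10)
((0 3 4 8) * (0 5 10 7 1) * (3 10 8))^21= (0 10 7 1)(3 4)(5 8)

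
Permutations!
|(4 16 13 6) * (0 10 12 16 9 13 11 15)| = |(0 10 12 16 11 15)(4 9 13 6)| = 12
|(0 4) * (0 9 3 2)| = 5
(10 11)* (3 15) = (3 15)(10 11) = [0, 1, 2, 15, 4, 5, 6, 7, 8, 9, 11, 10, 12, 13, 14, 3]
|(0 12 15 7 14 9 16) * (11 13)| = |(0 12 15 7 14 9 16)(11 13)| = 14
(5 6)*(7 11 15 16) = (5 6)(7 11 15 16) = [0, 1, 2, 3, 4, 6, 5, 11, 8, 9, 10, 15, 12, 13, 14, 16, 7]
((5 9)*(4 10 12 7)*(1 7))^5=((1 7 4 10 12)(5 9))^5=(12)(5 9)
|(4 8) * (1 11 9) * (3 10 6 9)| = |(1 11 3 10 6 9)(4 8)| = 6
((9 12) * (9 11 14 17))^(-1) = ((9 12 11 14 17))^(-1) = (9 17 14 11 12)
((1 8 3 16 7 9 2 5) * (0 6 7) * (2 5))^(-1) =(0 16 3 8 1 5 9 7 6)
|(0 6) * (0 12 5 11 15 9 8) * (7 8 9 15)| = 7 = |(15)(0 6 12 5 11 7 8)|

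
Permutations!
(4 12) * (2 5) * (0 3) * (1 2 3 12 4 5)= (0 12 5 3)(1 2)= [12, 2, 1, 0, 4, 3, 6, 7, 8, 9, 10, 11, 5]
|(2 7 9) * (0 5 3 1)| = 12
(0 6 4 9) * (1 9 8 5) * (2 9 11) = [6, 11, 9, 3, 8, 1, 4, 7, 5, 0, 10, 2] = (0 6 4 8 5 1 11 2 9)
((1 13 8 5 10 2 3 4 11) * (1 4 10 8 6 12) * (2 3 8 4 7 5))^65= ((1 13 6 12)(2 8)(3 10)(4 11 7 5))^65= (1 13 6 12)(2 8)(3 10)(4 11 7 5)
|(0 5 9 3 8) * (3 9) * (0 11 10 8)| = 3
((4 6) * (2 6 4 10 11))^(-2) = ((2 6 10 11))^(-2) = (2 10)(6 11)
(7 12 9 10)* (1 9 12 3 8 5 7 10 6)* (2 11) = (12)(1 9 6)(2 11)(3 8 5 7) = [0, 9, 11, 8, 4, 7, 1, 3, 5, 6, 10, 2, 12]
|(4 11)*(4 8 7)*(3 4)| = 5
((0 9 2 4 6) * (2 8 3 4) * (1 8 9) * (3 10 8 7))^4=(10)(0 4 7)(1 6 3)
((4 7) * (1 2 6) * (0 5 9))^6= (9)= ((0 5 9)(1 2 6)(4 7))^6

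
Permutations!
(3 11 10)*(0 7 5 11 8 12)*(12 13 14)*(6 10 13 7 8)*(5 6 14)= [8, 1, 2, 14, 4, 11, 10, 6, 7, 9, 3, 13, 0, 5, 12]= (0 8 7 6 10 3 14 12)(5 11 13)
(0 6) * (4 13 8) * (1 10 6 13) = (0 13 8 4 1 10 6) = [13, 10, 2, 3, 1, 5, 0, 7, 4, 9, 6, 11, 12, 8]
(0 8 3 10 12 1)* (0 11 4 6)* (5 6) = (0 8 3 10 12 1 11 4 5 6) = [8, 11, 2, 10, 5, 6, 0, 7, 3, 9, 12, 4, 1]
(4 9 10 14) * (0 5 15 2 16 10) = (0 5 15 2 16 10 14 4 9) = [5, 1, 16, 3, 9, 15, 6, 7, 8, 0, 14, 11, 12, 13, 4, 2, 10]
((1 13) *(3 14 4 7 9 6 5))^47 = (1 13)(3 6 7 14 5 9 4)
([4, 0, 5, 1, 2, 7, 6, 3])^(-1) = [1, 3, 4, 7, 0, 2, 6, 5]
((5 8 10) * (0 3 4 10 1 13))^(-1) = (0 13 1 8 5 10 4 3)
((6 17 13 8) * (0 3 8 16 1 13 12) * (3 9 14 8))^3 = ((0 9 14 8 6 17 12)(1 13 16))^3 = (0 8 12 14 17 9 6)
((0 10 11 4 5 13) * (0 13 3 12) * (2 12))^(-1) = ((13)(0 10 11 4 5 3 2 12))^(-1) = (13)(0 12 2 3 5 4 11 10)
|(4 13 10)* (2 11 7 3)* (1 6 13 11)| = |(1 6 13 10 4 11 7 3 2)| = 9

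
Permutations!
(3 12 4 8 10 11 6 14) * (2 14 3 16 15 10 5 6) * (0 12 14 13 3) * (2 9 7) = (0 12 4 8 5 6)(2 13 3 14 16 15 10 11 9 7) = [12, 1, 13, 14, 8, 6, 0, 2, 5, 7, 11, 9, 4, 3, 16, 10, 15]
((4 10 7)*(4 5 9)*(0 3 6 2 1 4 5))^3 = (0 2 10 3 1 7 6 4)(5 9)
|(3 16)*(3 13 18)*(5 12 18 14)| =7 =|(3 16 13 14 5 12 18)|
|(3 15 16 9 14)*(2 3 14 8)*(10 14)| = |(2 3 15 16 9 8)(10 14)| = 6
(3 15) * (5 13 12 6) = [0, 1, 2, 15, 4, 13, 5, 7, 8, 9, 10, 11, 6, 12, 14, 3] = (3 15)(5 13 12 6)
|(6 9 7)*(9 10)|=4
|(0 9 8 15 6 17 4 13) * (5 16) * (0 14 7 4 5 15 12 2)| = |(0 9 8 12 2)(4 13 14 7)(5 16 15 6 17)| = 20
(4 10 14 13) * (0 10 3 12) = [10, 1, 2, 12, 3, 5, 6, 7, 8, 9, 14, 11, 0, 4, 13] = (0 10 14 13 4 3 12)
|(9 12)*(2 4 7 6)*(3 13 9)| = 4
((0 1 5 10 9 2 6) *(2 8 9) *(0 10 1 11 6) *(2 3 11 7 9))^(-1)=((0 7 9 8 2)(1 5)(3 11 6 10))^(-1)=(0 2 8 9 7)(1 5)(3 10 6 11)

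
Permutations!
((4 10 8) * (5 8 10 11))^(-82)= (4 5)(8 11)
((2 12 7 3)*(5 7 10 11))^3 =(2 11 3 10 7 12 5)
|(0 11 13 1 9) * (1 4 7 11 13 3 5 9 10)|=8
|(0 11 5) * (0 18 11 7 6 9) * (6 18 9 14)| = 6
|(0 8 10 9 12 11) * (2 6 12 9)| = 7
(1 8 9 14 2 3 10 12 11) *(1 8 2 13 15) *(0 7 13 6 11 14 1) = (0 7 13 15)(1 2 3 10 12 14 6 11 8 9) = [7, 2, 3, 10, 4, 5, 11, 13, 9, 1, 12, 8, 14, 15, 6, 0]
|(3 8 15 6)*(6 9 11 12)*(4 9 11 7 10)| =|(3 8 15 11 12 6)(4 9 7 10)| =12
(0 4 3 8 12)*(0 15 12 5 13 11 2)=(0 4 3 8 5 13 11 2)(12 15)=[4, 1, 0, 8, 3, 13, 6, 7, 5, 9, 10, 2, 15, 11, 14, 12]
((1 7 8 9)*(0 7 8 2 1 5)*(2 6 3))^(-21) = (0 8 3)(1 6 5)(2 7 9)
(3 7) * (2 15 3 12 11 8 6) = [0, 1, 15, 7, 4, 5, 2, 12, 6, 9, 10, 8, 11, 13, 14, 3] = (2 15 3 7 12 11 8 6)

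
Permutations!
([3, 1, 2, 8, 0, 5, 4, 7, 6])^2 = (0 8 4 3 6)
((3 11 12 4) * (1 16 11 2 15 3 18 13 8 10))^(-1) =(1 10 8 13 18 4 12 11 16)(2 3 15)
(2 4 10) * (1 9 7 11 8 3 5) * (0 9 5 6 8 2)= (0 9 7 11 2 4 10)(1 5)(3 6 8)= [9, 5, 4, 6, 10, 1, 8, 11, 3, 7, 0, 2]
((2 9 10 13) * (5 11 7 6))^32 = (13)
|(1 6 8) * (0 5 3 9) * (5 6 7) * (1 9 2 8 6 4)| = |(0 4 1 7 5 3 2 8 9)| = 9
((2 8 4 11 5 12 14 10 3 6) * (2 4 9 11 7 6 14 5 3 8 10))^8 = ((2 10 8 9 11 3 14)(4 7 6)(5 12))^8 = (2 10 8 9 11 3 14)(4 6 7)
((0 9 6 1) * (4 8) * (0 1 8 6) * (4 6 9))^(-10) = (0 9 4)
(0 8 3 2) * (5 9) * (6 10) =(0 8 3 2)(5 9)(6 10) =[8, 1, 0, 2, 4, 9, 10, 7, 3, 5, 6]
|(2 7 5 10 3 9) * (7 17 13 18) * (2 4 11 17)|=10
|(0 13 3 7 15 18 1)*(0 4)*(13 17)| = |(0 17 13 3 7 15 18 1 4)| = 9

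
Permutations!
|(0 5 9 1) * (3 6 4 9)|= |(0 5 3 6 4 9 1)|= 7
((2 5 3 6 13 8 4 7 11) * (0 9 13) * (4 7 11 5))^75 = (0 8 3 9 7 6 13 5)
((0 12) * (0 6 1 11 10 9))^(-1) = ((0 12 6 1 11 10 9))^(-1) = (0 9 10 11 1 6 12)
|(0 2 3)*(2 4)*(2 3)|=|(0 4 3)|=3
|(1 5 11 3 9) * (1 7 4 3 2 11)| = |(1 5)(2 11)(3 9 7 4)| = 4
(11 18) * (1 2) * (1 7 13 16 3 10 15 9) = [0, 2, 7, 10, 4, 5, 6, 13, 8, 1, 15, 18, 12, 16, 14, 9, 3, 17, 11] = (1 2 7 13 16 3 10 15 9)(11 18)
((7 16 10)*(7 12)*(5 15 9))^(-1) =(5 9 15)(7 12 10 16)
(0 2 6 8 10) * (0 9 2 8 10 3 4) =(0 8 3 4)(2 6 10 9) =[8, 1, 6, 4, 0, 5, 10, 7, 3, 2, 9]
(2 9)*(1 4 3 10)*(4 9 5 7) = (1 9 2 5 7 4 3 10) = [0, 9, 5, 10, 3, 7, 6, 4, 8, 2, 1]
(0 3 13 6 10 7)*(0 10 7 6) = (0 3 13)(6 7 10) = [3, 1, 2, 13, 4, 5, 7, 10, 8, 9, 6, 11, 12, 0]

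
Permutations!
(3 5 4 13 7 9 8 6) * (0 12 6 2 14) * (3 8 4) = (0 12 6 8 2 14)(3 5)(4 13 7 9) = [12, 1, 14, 5, 13, 3, 8, 9, 2, 4, 10, 11, 6, 7, 0]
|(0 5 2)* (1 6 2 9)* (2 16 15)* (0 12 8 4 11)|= 12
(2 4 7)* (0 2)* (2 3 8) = (0 3 8 2 4 7) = [3, 1, 4, 8, 7, 5, 6, 0, 2]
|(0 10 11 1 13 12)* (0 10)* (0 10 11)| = 4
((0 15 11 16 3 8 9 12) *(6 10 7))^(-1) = ((0 15 11 16 3 8 9 12)(6 10 7))^(-1) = (0 12 9 8 3 16 11 15)(6 7 10)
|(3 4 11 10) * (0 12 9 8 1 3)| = |(0 12 9 8 1 3 4 11 10)| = 9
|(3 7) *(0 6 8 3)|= |(0 6 8 3 7)|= 5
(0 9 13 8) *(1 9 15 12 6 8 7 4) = [15, 9, 2, 3, 1, 5, 8, 4, 0, 13, 10, 11, 6, 7, 14, 12] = (0 15 12 6 8)(1 9 13 7 4)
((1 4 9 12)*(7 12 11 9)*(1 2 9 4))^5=(2 12 7 4 11 9)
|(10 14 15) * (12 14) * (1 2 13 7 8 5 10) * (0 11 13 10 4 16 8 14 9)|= |(0 11 13 7 14 15 1 2 10 12 9)(4 16 8 5)|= 44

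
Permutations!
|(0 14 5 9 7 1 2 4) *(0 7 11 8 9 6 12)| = |(0 14 5 6 12)(1 2 4 7)(8 9 11)| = 60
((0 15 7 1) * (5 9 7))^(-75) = (0 9)(1 5)(7 15)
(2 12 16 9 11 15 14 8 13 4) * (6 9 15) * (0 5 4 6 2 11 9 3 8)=(0 5 4 11 2 12 16 15 14)(3 8 13 6)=[5, 1, 12, 8, 11, 4, 3, 7, 13, 9, 10, 2, 16, 6, 0, 14, 15]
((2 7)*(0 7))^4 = (0 7 2)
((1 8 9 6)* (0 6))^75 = (9)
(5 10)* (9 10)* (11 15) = (5 9 10)(11 15) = [0, 1, 2, 3, 4, 9, 6, 7, 8, 10, 5, 15, 12, 13, 14, 11]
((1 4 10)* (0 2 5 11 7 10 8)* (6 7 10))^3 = (0 11 4 2 10 8 5 1)(6 7)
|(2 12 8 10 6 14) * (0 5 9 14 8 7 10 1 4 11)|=13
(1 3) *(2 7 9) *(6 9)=(1 3)(2 7 6 9)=[0, 3, 7, 1, 4, 5, 9, 6, 8, 2]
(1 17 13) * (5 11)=(1 17 13)(5 11)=[0, 17, 2, 3, 4, 11, 6, 7, 8, 9, 10, 5, 12, 1, 14, 15, 16, 13]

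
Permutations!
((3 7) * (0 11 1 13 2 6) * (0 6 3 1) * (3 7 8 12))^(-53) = (0 11)(1 7 2 13)(3 8 12)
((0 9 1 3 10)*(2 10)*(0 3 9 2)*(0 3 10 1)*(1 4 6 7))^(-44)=((10)(0 2 4 6 7 1 9))^(-44)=(10)(0 1 6 2 9 7 4)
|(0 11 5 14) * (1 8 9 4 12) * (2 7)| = |(0 11 5 14)(1 8 9 4 12)(2 7)| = 20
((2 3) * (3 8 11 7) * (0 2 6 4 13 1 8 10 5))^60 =(1 3)(4 11)(6 8)(7 13) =((0 2 10 5)(1 8 11 7 3 6 4 13))^60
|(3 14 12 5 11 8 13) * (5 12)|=6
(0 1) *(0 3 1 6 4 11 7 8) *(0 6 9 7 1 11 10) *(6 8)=[9, 3, 2, 11, 10, 5, 4, 6, 8, 7, 0, 1]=(0 9 7 6 4 10)(1 3 11)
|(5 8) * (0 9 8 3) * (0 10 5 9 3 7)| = |(0 3 10 5 7)(8 9)| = 10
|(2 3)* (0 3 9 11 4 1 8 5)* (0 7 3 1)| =|(0 1 8 5 7 3 2 9 11 4)| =10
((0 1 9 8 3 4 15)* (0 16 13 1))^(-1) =((1 9 8 3 4 15 16 13))^(-1) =(1 13 16 15 4 3 8 9)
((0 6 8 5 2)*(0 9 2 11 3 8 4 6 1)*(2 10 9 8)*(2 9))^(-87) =((0 1)(2 8 5 11 3 9 10)(4 6))^(-87) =(0 1)(2 3 8 9 5 10 11)(4 6)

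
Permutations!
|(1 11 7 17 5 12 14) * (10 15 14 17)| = 6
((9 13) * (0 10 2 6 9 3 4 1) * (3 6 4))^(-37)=((0 10 2 4 1)(6 9 13))^(-37)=(0 4 10 1 2)(6 13 9)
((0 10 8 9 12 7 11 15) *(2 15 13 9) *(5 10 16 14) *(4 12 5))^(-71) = (0 15 2 8 10 5 9 13 11 7 12 4 14 16)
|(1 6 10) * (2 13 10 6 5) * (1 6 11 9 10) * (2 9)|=8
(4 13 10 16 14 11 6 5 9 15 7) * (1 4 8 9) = [0, 4, 2, 3, 13, 1, 5, 8, 9, 15, 16, 6, 12, 10, 11, 7, 14] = (1 4 13 10 16 14 11 6 5)(7 8 9 15)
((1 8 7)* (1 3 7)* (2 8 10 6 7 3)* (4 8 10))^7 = (1 4 8)(2 7 6 10)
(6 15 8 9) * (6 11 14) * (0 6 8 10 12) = (0 6 15 10 12)(8 9 11 14) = [6, 1, 2, 3, 4, 5, 15, 7, 9, 11, 12, 14, 0, 13, 8, 10]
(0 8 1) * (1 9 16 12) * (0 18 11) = (0 8 9 16 12 1 18 11) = [8, 18, 2, 3, 4, 5, 6, 7, 9, 16, 10, 0, 1, 13, 14, 15, 12, 17, 11]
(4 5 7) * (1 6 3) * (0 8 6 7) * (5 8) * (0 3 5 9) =(0 9)(1 7 4 8 6 5 3) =[9, 7, 2, 1, 8, 3, 5, 4, 6, 0]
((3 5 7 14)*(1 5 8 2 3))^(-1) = (1 14 7 5)(2 8 3)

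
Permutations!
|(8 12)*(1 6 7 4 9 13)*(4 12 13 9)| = |(1 6 7 12 8 13)| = 6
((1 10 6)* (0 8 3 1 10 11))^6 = ((0 8 3 1 11)(6 10))^6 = (0 8 3 1 11)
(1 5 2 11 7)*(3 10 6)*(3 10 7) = (1 5 2 11 3 7)(6 10) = [0, 5, 11, 7, 4, 2, 10, 1, 8, 9, 6, 3]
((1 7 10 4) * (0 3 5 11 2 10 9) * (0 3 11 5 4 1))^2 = ((0 11 2 10 1 7 9 3 4))^2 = (0 2 1 9 4 11 10 7 3)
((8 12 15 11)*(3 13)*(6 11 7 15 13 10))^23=((3 10 6 11 8 12 13)(7 15))^23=(3 6 8 13 10 11 12)(7 15)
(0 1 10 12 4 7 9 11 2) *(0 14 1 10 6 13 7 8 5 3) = (0 10 12 4 8 5 3)(1 6 13 7 9 11 2 14) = [10, 6, 14, 0, 8, 3, 13, 9, 5, 11, 12, 2, 4, 7, 1]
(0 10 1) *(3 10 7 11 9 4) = (0 7 11 9 4 3 10 1) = [7, 0, 2, 10, 3, 5, 6, 11, 8, 4, 1, 9]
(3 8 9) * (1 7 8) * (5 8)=(1 7 5 8 9 3)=[0, 7, 2, 1, 4, 8, 6, 5, 9, 3]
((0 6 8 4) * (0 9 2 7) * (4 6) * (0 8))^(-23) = ((0 4 9 2 7 8 6))^(-23) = (0 8 2 4 6 7 9)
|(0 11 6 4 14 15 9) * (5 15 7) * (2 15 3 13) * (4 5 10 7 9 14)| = |(0 11 6 5 3 13 2 15 14 9)(7 10)| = 10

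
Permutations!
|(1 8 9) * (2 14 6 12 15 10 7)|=|(1 8 9)(2 14 6 12 15 10 7)|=21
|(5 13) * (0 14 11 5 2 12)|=|(0 14 11 5 13 2 12)|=7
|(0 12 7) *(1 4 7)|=|(0 12 1 4 7)|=5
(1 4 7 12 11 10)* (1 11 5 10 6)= (1 4 7 12 5 10 11 6)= [0, 4, 2, 3, 7, 10, 1, 12, 8, 9, 11, 6, 5]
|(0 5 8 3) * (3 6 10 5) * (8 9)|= |(0 3)(5 9 8 6 10)|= 10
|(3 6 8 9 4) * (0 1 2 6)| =8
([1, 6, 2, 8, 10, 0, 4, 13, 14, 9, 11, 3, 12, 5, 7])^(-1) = (0 5 13 7 14 8 3 11 10 4 6 1)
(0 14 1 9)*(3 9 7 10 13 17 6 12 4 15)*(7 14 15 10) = (0 15 3 9)(1 14)(4 10 13 17 6 12) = [15, 14, 2, 9, 10, 5, 12, 7, 8, 0, 13, 11, 4, 17, 1, 3, 16, 6]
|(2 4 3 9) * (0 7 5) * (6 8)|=|(0 7 5)(2 4 3 9)(6 8)|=12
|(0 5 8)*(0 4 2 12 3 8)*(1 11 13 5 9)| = |(0 9 1 11 13 5)(2 12 3 8 4)| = 30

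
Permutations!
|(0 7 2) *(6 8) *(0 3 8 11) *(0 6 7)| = 4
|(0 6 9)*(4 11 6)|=5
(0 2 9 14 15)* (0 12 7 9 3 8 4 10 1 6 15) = (0 2 3 8 4 10 1 6 15 12 7 9 14) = [2, 6, 3, 8, 10, 5, 15, 9, 4, 14, 1, 11, 7, 13, 0, 12]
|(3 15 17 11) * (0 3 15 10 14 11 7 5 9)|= |(0 3 10 14 11 15 17 7 5 9)|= 10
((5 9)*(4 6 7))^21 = ((4 6 7)(5 9))^21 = (5 9)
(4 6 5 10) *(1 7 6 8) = (1 7 6 5 10 4 8) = [0, 7, 2, 3, 8, 10, 5, 6, 1, 9, 4]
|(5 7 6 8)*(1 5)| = 5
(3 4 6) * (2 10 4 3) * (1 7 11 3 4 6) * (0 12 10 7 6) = (0 12 10)(1 6 2 7 11 3 4) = [12, 6, 7, 4, 1, 5, 2, 11, 8, 9, 0, 3, 10]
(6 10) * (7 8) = (6 10)(7 8) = [0, 1, 2, 3, 4, 5, 10, 8, 7, 9, 6]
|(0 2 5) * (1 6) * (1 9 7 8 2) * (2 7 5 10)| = |(0 1 6 9 5)(2 10)(7 8)| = 10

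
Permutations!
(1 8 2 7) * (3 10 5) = (1 8 2 7)(3 10 5) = [0, 8, 7, 10, 4, 3, 6, 1, 2, 9, 5]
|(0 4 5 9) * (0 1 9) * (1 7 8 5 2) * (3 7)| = |(0 4 2 1 9 3 7 8 5)| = 9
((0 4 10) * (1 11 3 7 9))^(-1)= ((0 4 10)(1 11 3 7 9))^(-1)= (0 10 4)(1 9 7 3 11)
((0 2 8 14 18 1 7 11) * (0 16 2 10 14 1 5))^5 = ((0 10 14 18 5)(1 7 11 16 2 8))^5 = (18)(1 8 2 16 11 7)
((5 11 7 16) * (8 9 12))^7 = (5 16 7 11)(8 9 12)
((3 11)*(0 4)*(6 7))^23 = (0 4)(3 11)(6 7)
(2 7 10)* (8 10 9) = (2 7 9 8 10) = [0, 1, 7, 3, 4, 5, 6, 9, 10, 8, 2]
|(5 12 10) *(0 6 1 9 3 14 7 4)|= |(0 6 1 9 3 14 7 4)(5 12 10)|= 24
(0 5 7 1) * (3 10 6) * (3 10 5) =(0 3 5 7 1)(6 10) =[3, 0, 2, 5, 4, 7, 10, 1, 8, 9, 6]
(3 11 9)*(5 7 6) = (3 11 9)(5 7 6) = [0, 1, 2, 11, 4, 7, 5, 6, 8, 3, 10, 9]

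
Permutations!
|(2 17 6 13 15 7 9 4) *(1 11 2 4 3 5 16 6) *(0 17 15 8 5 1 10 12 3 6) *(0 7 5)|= |(0 17 10 12 3 1 11 2 15 5 16 7 9 6 13 8)|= 16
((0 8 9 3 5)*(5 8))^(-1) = ((0 5)(3 8 9))^(-1) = (0 5)(3 9 8)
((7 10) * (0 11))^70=((0 11)(7 10))^70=(11)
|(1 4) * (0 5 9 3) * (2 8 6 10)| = 4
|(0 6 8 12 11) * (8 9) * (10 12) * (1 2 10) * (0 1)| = 20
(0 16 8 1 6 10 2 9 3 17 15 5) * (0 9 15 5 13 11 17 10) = (0 16 8 1 6)(2 15 13 11 17 5 9 3 10) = [16, 6, 15, 10, 4, 9, 0, 7, 1, 3, 2, 17, 12, 11, 14, 13, 8, 5]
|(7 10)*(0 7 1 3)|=5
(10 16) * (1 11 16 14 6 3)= (1 11 16 10 14 6 3)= [0, 11, 2, 1, 4, 5, 3, 7, 8, 9, 14, 16, 12, 13, 6, 15, 10]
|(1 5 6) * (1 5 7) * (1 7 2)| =2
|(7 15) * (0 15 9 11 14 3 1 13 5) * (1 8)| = |(0 15 7 9 11 14 3 8 1 13 5)| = 11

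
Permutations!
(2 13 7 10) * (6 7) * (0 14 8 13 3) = [14, 1, 3, 0, 4, 5, 7, 10, 13, 9, 2, 11, 12, 6, 8] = (0 14 8 13 6 7 10 2 3)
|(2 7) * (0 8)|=|(0 8)(2 7)|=2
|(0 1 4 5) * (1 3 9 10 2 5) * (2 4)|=|(0 3 9 10 4 1 2 5)|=8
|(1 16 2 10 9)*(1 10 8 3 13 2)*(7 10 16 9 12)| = 12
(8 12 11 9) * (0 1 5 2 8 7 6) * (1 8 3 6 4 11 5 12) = (0 8 1 12 5 2 3 6)(4 11 9 7) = [8, 12, 3, 6, 11, 2, 0, 4, 1, 7, 10, 9, 5]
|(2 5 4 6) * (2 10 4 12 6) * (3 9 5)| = |(2 3 9 5 12 6 10 4)| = 8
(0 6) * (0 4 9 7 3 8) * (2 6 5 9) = [5, 1, 6, 8, 2, 9, 4, 3, 0, 7] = (0 5 9 7 3 8)(2 6 4)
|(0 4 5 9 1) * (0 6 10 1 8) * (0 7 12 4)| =|(1 6 10)(4 5 9 8 7 12)| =6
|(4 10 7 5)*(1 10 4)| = 4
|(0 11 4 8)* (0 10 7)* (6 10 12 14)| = 9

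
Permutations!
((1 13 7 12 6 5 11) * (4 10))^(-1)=((1 13 7 12 6 5 11)(4 10))^(-1)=(1 11 5 6 12 7 13)(4 10)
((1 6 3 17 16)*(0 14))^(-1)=(0 14)(1 16 17 3 6)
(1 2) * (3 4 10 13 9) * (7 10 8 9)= (1 2)(3 4 8 9)(7 10 13)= [0, 2, 1, 4, 8, 5, 6, 10, 9, 3, 13, 11, 12, 7]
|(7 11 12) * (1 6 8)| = 3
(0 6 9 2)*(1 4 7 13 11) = (0 6 9 2)(1 4 7 13 11) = [6, 4, 0, 3, 7, 5, 9, 13, 8, 2, 10, 1, 12, 11]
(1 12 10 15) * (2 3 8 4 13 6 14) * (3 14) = (1 12 10 15)(2 14)(3 8 4 13 6) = [0, 12, 14, 8, 13, 5, 3, 7, 4, 9, 15, 11, 10, 6, 2, 1]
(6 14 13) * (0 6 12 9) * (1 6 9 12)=[9, 6, 2, 3, 4, 5, 14, 7, 8, 0, 10, 11, 12, 1, 13]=(0 9)(1 6 14 13)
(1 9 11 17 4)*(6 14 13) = (1 9 11 17 4)(6 14 13) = [0, 9, 2, 3, 1, 5, 14, 7, 8, 11, 10, 17, 12, 6, 13, 15, 16, 4]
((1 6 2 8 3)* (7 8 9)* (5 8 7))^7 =((1 6 2 9 5 8 3))^7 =(9)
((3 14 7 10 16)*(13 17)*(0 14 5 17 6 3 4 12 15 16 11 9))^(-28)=(0 7 11)(3 17 6 5 13)(9 14 10)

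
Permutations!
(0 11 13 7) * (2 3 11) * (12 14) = (0 2 3 11 13 7)(12 14) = [2, 1, 3, 11, 4, 5, 6, 0, 8, 9, 10, 13, 14, 7, 12]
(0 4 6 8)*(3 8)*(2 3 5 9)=[4, 1, 3, 8, 6, 9, 5, 7, 0, 2]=(0 4 6 5 9 2 3 8)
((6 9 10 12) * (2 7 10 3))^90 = (2 3 9 6 12 10 7)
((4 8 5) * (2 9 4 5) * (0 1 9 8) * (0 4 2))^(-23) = (0 9 8 1 2)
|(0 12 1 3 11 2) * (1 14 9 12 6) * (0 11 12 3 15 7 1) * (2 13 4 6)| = 12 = |(0 2 11 13 4 6)(1 15 7)(3 12 14 9)|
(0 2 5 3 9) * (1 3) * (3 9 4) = (0 2 5 1 9)(3 4) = [2, 9, 5, 4, 3, 1, 6, 7, 8, 0]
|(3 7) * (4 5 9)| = |(3 7)(4 5 9)| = 6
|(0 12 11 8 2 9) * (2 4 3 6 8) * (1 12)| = |(0 1 12 11 2 9)(3 6 8 4)| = 12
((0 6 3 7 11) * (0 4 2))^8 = ((0 6 3 7 11 4 2))^8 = (0 6 3 7 11 4 2)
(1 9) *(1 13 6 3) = [0, 9, 2, 1, 4, 5, 3, 7, 8, 13, 10, 11, 12, 6] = (1 9 13 6 3)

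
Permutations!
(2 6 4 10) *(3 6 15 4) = (2 15 4 10)(3 6) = [0, 1, 15, 6, 10, 5, 3, 7, 8, 9, 2, 11, 12, 13, 14, 4]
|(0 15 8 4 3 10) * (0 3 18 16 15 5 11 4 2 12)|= 10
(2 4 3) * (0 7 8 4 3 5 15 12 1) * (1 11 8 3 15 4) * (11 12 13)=(0 7 3 2 15 13 11 8 1)(4 5)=[7, 0, 15, 2, 5, 4, 6, 3, 1, 9, 10, 8, 12, 11, 14, 13]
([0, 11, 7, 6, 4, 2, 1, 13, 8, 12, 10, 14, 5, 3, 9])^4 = [0, 12, 6, 14, 4, 3, 9, 1, 8, 7, 10, 5, 13, 11, 2]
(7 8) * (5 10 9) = (5 10 9)(7 8) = [0, 1, 2, 3, 4, 10, 6, 8, 7, 5, 9]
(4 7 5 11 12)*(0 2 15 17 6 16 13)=[2, 1, 15, 3, 7, 11, 16, 5, 8, 9, 10, 12, 4, 0, 14, 17, 13, 6]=(0 2 15 17 6 16 13)(4 7 5 11 12)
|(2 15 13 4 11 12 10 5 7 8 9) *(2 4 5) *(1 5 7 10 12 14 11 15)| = 12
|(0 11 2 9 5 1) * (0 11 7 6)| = 15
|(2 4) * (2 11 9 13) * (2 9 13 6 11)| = 4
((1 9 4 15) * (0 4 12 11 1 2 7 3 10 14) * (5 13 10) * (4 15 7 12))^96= ((0 15 2 12 11 1 9 4 7 3 5 13 10 14))^96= (0 10 5 7 9 11 2)(1 12 15 14 13 3 4)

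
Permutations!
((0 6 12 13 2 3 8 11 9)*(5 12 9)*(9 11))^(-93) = (0 3 12 6 8 13 11 9 2 5)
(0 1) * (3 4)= [1, 0, 2, 4, 3]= (0 1)(3 4)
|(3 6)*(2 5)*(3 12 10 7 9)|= |(2 5)(3 6 12 10 7 9)|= 6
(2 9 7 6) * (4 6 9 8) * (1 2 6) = (1 2 8 4)(7 9) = [0, 2, 8, 3, 1, 5, 6, 9, 4, 7]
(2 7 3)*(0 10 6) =[10, 1, 7, 2, 4, 5, 0, 3, 8, 9, 6] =(0 10 6)(2 7 3)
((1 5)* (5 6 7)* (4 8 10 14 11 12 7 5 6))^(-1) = ((1 4 8 10 14 11 12 7 6 5))^(-1) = (1 5 6 7 12 11 14 10 8 4)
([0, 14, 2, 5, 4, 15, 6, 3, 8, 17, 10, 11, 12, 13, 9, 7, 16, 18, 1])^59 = (1 18 17 9 14)(3 7 15 5)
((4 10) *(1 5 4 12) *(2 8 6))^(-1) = (1 12 10 4 5)(2 6 8)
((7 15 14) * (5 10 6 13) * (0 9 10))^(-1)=((0 9 10 6 13 5)(7 15 14))^(-1)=(0 5 13 6 10 9)(7 14 15)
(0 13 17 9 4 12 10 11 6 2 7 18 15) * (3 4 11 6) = (0 13 17 9 11 3 4 12 10 6 2 7 18 15) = [13, 1, 7, 4, 12, 5, 2, 18, 8, 11, 6, 3, 10, 17, 14, 0, 16, 9, 15]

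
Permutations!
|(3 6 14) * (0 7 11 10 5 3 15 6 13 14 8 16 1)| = |(0 7 11 10 5 3 13 14 15 6 8 16 1)| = 13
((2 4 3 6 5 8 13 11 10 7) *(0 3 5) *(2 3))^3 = (0 5 11 3 2 8 10 6 4 13 7)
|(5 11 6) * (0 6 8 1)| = |(0 6 5 11 8 1)| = 6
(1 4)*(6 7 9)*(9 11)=(1 4)(6 7 11 9)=[0, 4, 2, 3, 1, 5, 7, 11, 8, 6, 10, 9]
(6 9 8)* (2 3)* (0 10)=(0 10)(2 3)(6 9 8)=[10, 1, 3, 2, 4, 5, 9, 7, 6, 8, 0]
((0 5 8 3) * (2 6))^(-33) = (0 3 8 5)(2 6)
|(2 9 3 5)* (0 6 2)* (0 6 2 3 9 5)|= 5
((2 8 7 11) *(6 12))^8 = (12)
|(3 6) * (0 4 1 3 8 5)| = 7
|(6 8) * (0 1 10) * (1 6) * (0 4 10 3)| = 10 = |(0 6 8 1 3)(4 10)|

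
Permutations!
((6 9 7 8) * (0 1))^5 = (0 1)(6 9 7 8)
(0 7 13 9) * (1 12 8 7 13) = [13, 12, 2, 3, 4, 5, 6, 1, 7, 0, 10, 11, 8, 9] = (0 13 9)(1 12 8 7)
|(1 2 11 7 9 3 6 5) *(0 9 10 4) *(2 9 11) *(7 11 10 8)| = |(11)(0 10 4)(1 9 3 6 5)(7 8)| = 30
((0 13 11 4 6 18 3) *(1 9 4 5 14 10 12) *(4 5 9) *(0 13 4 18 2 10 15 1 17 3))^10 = (0 9 10 1 13 6 14 17)(2 15 3 4 5 12 18 11)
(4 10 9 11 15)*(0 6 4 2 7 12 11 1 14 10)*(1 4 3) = [6, 14, 7, 1, 0, 5, 3, 12, 8, 4, 9, 15, 11, 13, 10, 2] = (0 6 3 1 14 10 9 4)(2 7 12 11 15)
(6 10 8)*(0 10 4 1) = (0 10 8 6 4 1) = [10, 0, 2, 3, 1, 5, 4, 7, 6, 9, 8]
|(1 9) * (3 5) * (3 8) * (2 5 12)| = 10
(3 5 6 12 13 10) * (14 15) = (3 5 6 12 13 10)(14 15) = [0, 1, 2, 5, 4, 6, 12, 7, 8, 9, 3, 11, 13, 10, 15, 14]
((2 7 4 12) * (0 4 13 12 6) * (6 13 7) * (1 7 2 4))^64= (0 6 2 7 1)(4 13 12)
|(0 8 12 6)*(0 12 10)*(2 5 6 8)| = 7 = |(0 2 5 6 12 8 10)|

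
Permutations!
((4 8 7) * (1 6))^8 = ((1 6)(4 8 7))^8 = (4 7 8)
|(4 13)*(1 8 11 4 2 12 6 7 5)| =10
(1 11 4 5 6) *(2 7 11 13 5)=(1 13 5 6)(2 7 11 4)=[0, 13, 7, 3, 2, 6, 1, 11, 8, 9, 10, 4, 12, 5]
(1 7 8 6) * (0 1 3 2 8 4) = (0 1 7 4)(2 8 6 3) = [1, 7, 8, 2, 0, 5, 3, 4, 6]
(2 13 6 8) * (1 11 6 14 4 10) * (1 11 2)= [0, 2, 13, 3, 10, 5, 8, 7, 1, 9, 11, 6, 12, 14, 4]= (1 2 13 14 4 10 11 6 8)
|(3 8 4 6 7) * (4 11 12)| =|(3 8 11 12 4 6 7)| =7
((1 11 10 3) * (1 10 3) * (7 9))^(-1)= (1 10 3 11)(7 9)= ((1 11 3 10)(7 9))^(-1)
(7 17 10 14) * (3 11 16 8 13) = (3 11 16 8 13)(7 17 10 14) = [0, 1, 2, 11, 4, 5, 6, 17, 13, 9, 14, 16, 12, 3, 7, 15, 8, 10]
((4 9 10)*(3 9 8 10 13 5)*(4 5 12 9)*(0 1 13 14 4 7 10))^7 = (0 8 4 14 9 12 13 1)(3 5 10 7)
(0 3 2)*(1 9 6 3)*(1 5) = (0 5 1 9 6 3 2) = [5, 9, 0, 2, 4, 1, 3, 7, 8, 6]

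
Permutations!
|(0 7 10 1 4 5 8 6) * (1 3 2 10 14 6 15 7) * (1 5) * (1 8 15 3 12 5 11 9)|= |(0 11 9 1 4 8 3 2 10 12 5 15 7 14 6)|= 15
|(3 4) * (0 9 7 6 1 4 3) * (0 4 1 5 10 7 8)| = 12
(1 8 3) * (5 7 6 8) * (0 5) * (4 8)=(0 5 7 6 4 8 3 1)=[5, 0, 2, 1, 8, 7, 4, 6, 3]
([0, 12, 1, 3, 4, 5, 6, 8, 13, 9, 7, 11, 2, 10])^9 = [0, 1, 2, 3, 4, 5, 6, 8, 13, 9, 7, 11, 12, 10]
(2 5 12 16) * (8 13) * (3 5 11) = (2 11 3 5 12 16)(8 13) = [0, 1, 11, 5, 4, 12, 6, 7, 13, 9, 10, 3, 16, 8, 14, 15, 2]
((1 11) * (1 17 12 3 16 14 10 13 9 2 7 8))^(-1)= ((1 11 17 12 3 16 14 10 13 9 2 7 8))^(-1)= (1 8 7 2 9 13 10 14 16 3 12 17 11)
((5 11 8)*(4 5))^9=(4 5 11 8)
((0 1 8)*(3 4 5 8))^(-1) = (0 8 5 4 3 1)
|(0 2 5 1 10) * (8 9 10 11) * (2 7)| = |(0 7 2 5 1 11 8 9 10)| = 9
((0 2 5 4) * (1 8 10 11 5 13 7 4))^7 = (0 13 4 2 7)(1 10 5 8 11)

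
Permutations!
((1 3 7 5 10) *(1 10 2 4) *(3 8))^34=(10)(1 4 2 5 7 3 8)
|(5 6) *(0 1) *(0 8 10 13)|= 10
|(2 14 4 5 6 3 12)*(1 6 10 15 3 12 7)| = 11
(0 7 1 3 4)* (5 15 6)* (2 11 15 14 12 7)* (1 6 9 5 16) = (0 2 11 15 9 5 14 12 7 6 16 1 3 4) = [2, 3, 11, 4, 0, 14, 16, 6, 8, 5, 10, 15, 7, 13, 12, 9, 1]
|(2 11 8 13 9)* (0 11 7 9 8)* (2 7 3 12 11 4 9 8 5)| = 11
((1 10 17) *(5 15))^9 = (17)(5 15)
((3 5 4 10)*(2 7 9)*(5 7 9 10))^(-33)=(10)(2 9)(4 5)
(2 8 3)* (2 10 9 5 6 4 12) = (2 8 3 10 9 5 6 4 12) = [0, 1, 8, 10, 12, 6, 4, 7, 3, 5, 9, 11, 2]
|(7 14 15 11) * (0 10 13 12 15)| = 8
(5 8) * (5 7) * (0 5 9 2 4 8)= [5, 1, 4, 3, 8, 0, 6, 9, 7, 2]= (0 5)(2 4 8 7 9)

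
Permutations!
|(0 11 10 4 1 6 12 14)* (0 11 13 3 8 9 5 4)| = |(0 13 3 8 9 5 4 1 6 12 14 11 10)| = 13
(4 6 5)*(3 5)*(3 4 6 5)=[0, 1, 2, 3, 5, 6, 4]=(4 5 6)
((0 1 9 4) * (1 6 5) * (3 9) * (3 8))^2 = (0 5 8 9)(1 3 4 6)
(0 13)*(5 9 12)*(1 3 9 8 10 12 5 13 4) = (0 4 1 3 9 5 8 10 12 13) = [4, 3, 2, 9, 1, 8, 6, 7, 10, 5, 12, 11, 13, 0]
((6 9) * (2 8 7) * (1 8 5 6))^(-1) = (1 9 6 5 2 7 8)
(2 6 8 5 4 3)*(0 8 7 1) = (0 8 5 4 3 2 6 7 1) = [8, 0, 6, 2, 3, 4, 7, 1, 5]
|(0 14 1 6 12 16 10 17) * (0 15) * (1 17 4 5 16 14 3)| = 8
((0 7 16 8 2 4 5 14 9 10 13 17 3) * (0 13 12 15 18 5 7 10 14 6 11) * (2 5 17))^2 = ((0 10 12 15 18 17 3 13 2 4 7 16 8 5 6 11)(9 14))^2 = (0 12 18 3 2 7 8 6)(4 16 5 11 10 15 17 13)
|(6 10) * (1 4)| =2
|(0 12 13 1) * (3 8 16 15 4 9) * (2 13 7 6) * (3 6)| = 13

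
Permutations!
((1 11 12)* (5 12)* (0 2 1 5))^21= ((0 2 1 11)(5 12))^21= (0 2 1 11)(5 12)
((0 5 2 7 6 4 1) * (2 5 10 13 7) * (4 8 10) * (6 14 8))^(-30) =(14)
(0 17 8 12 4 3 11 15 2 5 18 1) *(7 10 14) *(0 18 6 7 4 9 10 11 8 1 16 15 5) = [17, 18, 0, 8, 3, 6, 7, 11, 12, 10, 14, 5, 9, 13, 4, 2, 15, 1, 16] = (0 17 1 18 16 15 2)(3 8 12 9 10 14 4)(5 6 7 11)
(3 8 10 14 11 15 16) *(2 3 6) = [0, 1, 3, 8, 4, 5, 2, 7, 10, 9, 14, 15, 12, 13, 11, 16, 6] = (2 3 8 10 14 11 15 16 6)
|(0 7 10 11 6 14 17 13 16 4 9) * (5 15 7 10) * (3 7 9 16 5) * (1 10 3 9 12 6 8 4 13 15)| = 40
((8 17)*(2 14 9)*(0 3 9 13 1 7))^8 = (17)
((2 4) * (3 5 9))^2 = ((2 4)(3 5 9))^2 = (3 9 5)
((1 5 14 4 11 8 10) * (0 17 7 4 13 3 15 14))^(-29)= ((0 17 7 4 11 8 10 1 5)(3 15 14 13))^(-29)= (0 1 8 4 17 5 10 11 7)(3 13 14 15)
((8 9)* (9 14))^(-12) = (14)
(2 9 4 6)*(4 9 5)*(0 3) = (9)(0 3)(2 5 4 6) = [3, 1, 5, 0, 6, 4, 2, 7, 8, 9]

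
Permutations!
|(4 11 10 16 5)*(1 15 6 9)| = 20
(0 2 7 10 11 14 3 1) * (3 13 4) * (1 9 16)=[2, 0, 7, 9, 3, 5, 6, 10, 8, 16, 11, 14, 12, 4, 13, 15, 1]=(0 2 7 10 11 14 13 4 3 9 16 1)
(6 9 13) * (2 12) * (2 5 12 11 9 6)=(2 11 9 13)(5 12)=[0, 1, 11, 3, 4, 12, 6, 7, 8, 13, 10, 9, 5, 2]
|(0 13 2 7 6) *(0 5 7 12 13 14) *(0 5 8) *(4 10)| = 6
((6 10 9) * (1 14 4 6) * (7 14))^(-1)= ((1 7 14 4 6 10 9))^(-1)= (1 9 10 6 4 14 7)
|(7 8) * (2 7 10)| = |(2 7 8 10)| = 4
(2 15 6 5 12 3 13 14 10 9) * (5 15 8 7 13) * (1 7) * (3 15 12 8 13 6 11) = (1 7 6 12 15 11 3 5 8)(2 13 14 10 9) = [0, 7, 13, 5, 4, 8, 12, 6, 1, 2, 9, 3, 15, 14, 10, 11]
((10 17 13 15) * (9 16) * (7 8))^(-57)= ((7 8)(9 16)(10 17 13 15))^(-57)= (7 8)(9 16)(10 15 13 17)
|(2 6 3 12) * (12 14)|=|(2 6 3 14 12)|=5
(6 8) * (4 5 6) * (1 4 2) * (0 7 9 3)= (0 7 9 3)(1 4 5 6 8 2)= [7, 4, 1, 0, 5, 6, 8, 9, 2, 3]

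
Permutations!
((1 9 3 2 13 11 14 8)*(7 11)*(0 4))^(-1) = (0 4)(1 8 14 11 7 13 2 3 9)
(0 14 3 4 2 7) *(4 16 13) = [14, 1, 7, 16, 2, 5, 6, 0, 8, 9, 10, 11, 12, 4, 3, 15, 13] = (0 14 3 16 13 4 2 7)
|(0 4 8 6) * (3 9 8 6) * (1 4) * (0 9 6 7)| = 4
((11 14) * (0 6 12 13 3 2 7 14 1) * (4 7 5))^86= ((0 6 12 13 3 2 5 4 7 14 11 1))^86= (0 12 3 5 7 11)(1 6 13 2 4 14)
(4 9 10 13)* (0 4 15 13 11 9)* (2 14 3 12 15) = [4, 1, 14, 12, 0, 5, 6, 7, 8, 10, 11, 9, 15, 2, 3, 13] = (0 4)(2 14 3 12 15 13)(9 10 11)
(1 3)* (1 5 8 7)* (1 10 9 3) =[0, 1, 2, 5, 4, 8, 6, 10, 7, 3, 9] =(3 5 8 7 10 9)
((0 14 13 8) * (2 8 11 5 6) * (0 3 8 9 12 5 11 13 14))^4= ((14)(2 9 12 5 6)(3 8))^4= (14)(2 6 5 12 9)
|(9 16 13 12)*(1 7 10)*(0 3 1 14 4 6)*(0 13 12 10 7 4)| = 24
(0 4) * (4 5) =(0 5 4) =[5, 1, 2, 3, 0, 4]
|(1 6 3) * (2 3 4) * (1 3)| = |(1 6 4 2)| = 4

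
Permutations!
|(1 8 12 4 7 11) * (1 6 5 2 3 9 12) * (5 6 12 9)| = 12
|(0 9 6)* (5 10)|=|(0 9 6)(5 10)|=6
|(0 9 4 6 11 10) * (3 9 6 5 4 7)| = 12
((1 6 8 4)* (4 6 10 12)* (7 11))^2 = ((1 10 12 4)(6 8)(7 11))^2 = (1 12)(4 10)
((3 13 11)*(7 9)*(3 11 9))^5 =(3 13 9 7)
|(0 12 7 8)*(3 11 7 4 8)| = |(0 12 4 8)(3 11 7)| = 12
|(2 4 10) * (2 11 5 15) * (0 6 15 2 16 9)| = |(0 6 15 16 9)(2 4 10 11 5)| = 5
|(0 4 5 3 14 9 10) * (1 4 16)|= |(0 16 1 4 5 3 14 9 10)|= 9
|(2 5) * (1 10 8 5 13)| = |(1 10 8 5 2 13)| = 6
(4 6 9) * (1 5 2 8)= (1 5 2 8)(4 6 9)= [0, 5, 8, 3, 6, 2, 9, 7, 1, 4]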